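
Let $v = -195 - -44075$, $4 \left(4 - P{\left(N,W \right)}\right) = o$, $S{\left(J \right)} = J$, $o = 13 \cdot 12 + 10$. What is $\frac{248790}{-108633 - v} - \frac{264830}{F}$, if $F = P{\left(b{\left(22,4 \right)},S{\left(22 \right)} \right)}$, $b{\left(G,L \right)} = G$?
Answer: $\frac{16152275266}{2287695} \approx 7060.5$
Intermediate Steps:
$o = 166$ ($o = 156 + 10 = 166$)
$P{\left(N,W \right)} = - \frac{75}{2}$ ($P{\left(N,W \right)} = 4 - \frac{83}{2} = - \frac{75}{2}$)
$v = 43880$ ($v = -195 + 44075 = 43880$)
$F = - \frac{75}{2} \approx -37.5$
$\frac{248790}{-108633 - v} - \frac{264830}{F} = \frac{248790}{-108633 - 43880} - \frac{264830}{- \frac{75}{2}} = \frac{248790}{-108633 - 43880} - - \frac{105932}{15} = \frac{248790}{-152513} + \frac{105932}{15} = 248790 \left(- \frac{1}{152513}\right) + \frac{105932}{15} = - \frac{248790}{152513} + \frac{105932}{15} = \frac{16152275266}{2287695}$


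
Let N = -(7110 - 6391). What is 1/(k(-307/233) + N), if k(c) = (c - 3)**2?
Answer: -54289/38021755 ≈ -0.0014278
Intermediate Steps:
k(c) = (-3 + c)**2
N = -719 (N = -1*719 = -719)
1/(k(-307/233) + N) = 1/((-3 - 307/233)**2 - 719) = 1/((-1006/233)**2 - 719) = 1/(1012036/54289 - 719) = 1/(-38021755/54289) = -54289/38021755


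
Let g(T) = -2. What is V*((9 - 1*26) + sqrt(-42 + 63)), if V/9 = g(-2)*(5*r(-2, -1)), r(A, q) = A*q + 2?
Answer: 6120 - 360*sqrt(21) ≈ 4470.3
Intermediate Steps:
r(A, q) = 2 + A*q
V = -360 (V = 9*(-10*(2 - 2*(-1))) = 9*(-10*(2 + 2)) = 9*(-10*4) = 9*(-2*20) = 9*(-40) = -360)
V*((9 - 1*26) + sqrt(-42 + 63)) = -360*((9 - 1*26) + sqrt(-42 + 63)) = -360*((9 - 26) + sqrt(21)) = -360*(-17 + sqrt(21)) = 6120 - 360*sqrt(21)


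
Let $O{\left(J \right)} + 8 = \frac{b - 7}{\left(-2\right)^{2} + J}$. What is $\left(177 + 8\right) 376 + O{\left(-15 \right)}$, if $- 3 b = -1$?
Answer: $\frac{2295236}{33} \approx 69553.0$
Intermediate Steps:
$b = \frac{1}{3}$ ($b = \left(- \frac{1}{3}\right) \left(-1\right) = \frac{1}{3} \approx 0.33333$)
$O{\left(J \right)} = -8 - \frac{20}{3 \left(4 + J\right)}$ ($O{\left(J \right)} = -8 + \frac{\frac{1}{3} - 7}{\left(-2\right)^{2} + J} = -8 - \frac{20}{3 \left(4 + J\right)}$)
$\left(177 + 8\right) 376 + O{\left(-15 \right)} = \left(177 + 8\right) 376 + \frac{4 \left(-29 - -90\right)}{3 \left(4 - 15\right)} = 185 \cdot 376 + \frac{4 \left(-29 + 90\right)}{3 \left(-11\right)} = 69560 + \frac{4}{3} \left(- \frac{1}{11}\right) 61 = 69560 - \frac{244}{33} = \frac{2295236}{33}$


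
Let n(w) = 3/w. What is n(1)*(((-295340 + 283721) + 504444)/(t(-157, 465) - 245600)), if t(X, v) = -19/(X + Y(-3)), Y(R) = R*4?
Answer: -249862275/41506381 ≈ -6.0199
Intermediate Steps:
Y(R) = 4*R
t(X, v) = -19/(-12 + X) (t(X, v) = -19/(X + 4*(-3)) = -19/(X - 12) = -19/(-12 + X))
n(1)*(((-295340 + 283721) + 504444)/(t(-157, 465) - 245600)) = (3/1)*(((-295340 + 283721) + 504444)/(-19/(-12 - 157) - 245600)) = (3*1)*((-11619 + 504444)/(-19/(-169) - 245600)) = 3*(492825/(-19*(-1/169) - 245600)) = 3*(492825/(19/169 - 245600)) = 3*(492825/(-41506381/169)) = 3*(492825*(-169/41506381)) = 3*(-83287425/41506381) = -249862275/41506381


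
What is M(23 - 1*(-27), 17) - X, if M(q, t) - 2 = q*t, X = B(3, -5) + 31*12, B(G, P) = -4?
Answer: 484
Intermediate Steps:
X = 368 (X = -4 + 31*12 = -4 + 372 = 368)
M(q, t) = 2 + q*t
M(23 - 1*(-27), 17) - X = (2 + (23 - 1*(-27))*17) - 1*368 = (2 + (23 + 27)*17) - 368 = (2 + 50*17) - 368 = (2 + 850) - 368 = 852 - 368 = 484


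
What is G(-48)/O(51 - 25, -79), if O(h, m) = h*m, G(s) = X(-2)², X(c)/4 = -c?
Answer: -32/1027 ≈ -0.031159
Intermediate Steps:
X(c) = -4*c (X(c) = 4*(-c) = -4*c)
G(s) = 64 (G(s) = (-4*(-2))² = 8² = 64)
G(-48)/O(51 - 25, -79) = 64/(((51 - 25)*(-79))) = 64/((26*(-79))) = 64/(-2054) = 64*(-1/2054) = -32/1027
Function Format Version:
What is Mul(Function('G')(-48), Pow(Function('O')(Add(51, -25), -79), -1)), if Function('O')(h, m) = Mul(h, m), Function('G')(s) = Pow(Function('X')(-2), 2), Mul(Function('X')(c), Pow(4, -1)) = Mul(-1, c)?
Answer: Rational(-32, 1027) ≈ -0.031159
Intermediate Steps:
Function('X')(c) = Mul(-4, c) (Function('X')(c) = Mul(4, Mul(-1, c)) = Mul(-4, c))
Function('G')(s) = 64 (Function('G')(s) = Pow(Mul(-4, -2), 2) = Pow(8, 2) = 64)
Mul(Function('G')(-48), Pow(Function('O')(Add(51, -25), -79), -1)) = Mul(64, Pow(Mul(Add(51, -25), -79), -1)) = Mul(64, Pow(Mul(26, -79), -1)) = Mul(64, Pow(-2054, -1)) = Mul(64, Rational(-1, 2054)) = Rational(-32, 1027)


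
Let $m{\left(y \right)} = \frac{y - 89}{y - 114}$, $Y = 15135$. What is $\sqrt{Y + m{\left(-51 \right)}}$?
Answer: $\frac{\sqrt{16482939}}{33} \approx 123.03$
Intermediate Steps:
$m{\left(y \right)} = \frac{-89 + y}{-114 + y}$
$\sqrt{Y + m{\left(-51 \right)}} = \sqrt{15135 + \frac{-89 - 51}{-114 - 51}} = \sqrt{15135 + \frac{1}{-165} \left(-140\right)} = \sqrt{15135 - - \frac{28}{33}} = \sqrt{15135 + \frac{28}{33}} = \sqrt{\frac{499483}{33}} = \frac{\sqrt{16482939}}{33}$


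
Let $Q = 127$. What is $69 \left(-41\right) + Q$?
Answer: $-2702$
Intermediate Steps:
$69 \left(-41\right) + Q = 69 \left(-41\right) + 127 = -2829 + 127 = -2702$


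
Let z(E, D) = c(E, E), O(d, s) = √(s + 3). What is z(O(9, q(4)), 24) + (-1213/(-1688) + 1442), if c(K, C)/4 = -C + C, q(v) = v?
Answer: 2435309/1688 ≈ 1442.7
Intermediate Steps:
O(d, s) = √(3 + s)
c(K, C) = 0 (c(K, C) = 4*(-C + C) = 4*0 = 0)
z(E, D) = 0
z(O(9, q(4)), 24) + (-1213/(-1688) + 1442) = 0 + (-1213/(-1688) + 1442) = 0 + (-1213*(-1/1688) + 1442) = 0 + (1213/1688 + 1442) = 0 + 2435309/1688 = 2435309/1688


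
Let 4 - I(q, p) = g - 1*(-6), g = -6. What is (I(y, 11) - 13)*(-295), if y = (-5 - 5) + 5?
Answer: 2655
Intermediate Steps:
y = -5 (y = -10 + 5 = -5)
I(q, p) = 4 (I(q, p) = 4 - (-6 - 1*(-6)) = 4 - (-6 + 6) = 4 - 1*0 = 4 + 0 = 4)
(I(y, 11) - 13)*(-295) = (4 - 13)*(-295) = -9*(-295) = 2655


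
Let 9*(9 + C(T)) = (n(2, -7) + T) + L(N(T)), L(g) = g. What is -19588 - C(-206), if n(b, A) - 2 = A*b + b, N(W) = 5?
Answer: -176000/9 ≈ -19556.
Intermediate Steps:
n(b, A) = 2 + b + A*b (n(b, A) = 2 + (A*b + b) = 2 + (b + A*b) = 2 + b + A*b)
C(T) = -86/9 + T/9 (C(T) = -9 + (((2 + 2 - 7*2) + T) + 5)/9 = -9 + (((2 + 2 - 14) + T) + 5)/9 = -9 + ((-10 + T) + 5)/9 = -9 + (-5 + T)/9 = -9 + (-5/9 + T/9) = -86/9 + T/9)
-19588 - C(-206) = -19588 - (-86/9 + (1/9)*(-206)) = -19588 - (-86/9 - 206/9) = -19588 - 1*(-292/9) = -19588 + 292/9 = -176000/9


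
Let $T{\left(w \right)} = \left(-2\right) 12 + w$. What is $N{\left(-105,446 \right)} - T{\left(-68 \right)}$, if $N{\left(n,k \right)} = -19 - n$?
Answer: $178$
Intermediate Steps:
$T{\left(w \right)} = -24 + w$
$N{\left(-105,446 \right)} - T{\left(-68 \right)} = \left(-19 - -105\right) - \left(-24 - 68\right) = \left(-19 + 105\right) - -92 = 86 + 92 = 178$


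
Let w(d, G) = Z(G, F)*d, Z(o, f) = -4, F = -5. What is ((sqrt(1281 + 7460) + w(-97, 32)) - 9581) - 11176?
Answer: -20369 + sqrt(8741) ≈ -20276.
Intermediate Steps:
w(d, G) = -4*d
((sqrt(1281 + 7460) + w(-97, 32)) - 9581) - 11176 = ((sqrt(1281 + 7460) - 4*(-97)) - 9581) - 11176 = ((sqrt(8741) + 388) - 9581) - 11176 = ((388 + sqrt(8741)) - 9581) - 11176 = (-9193 + sqrt(8741)) - 11176 = -20369 + sqrt(8741)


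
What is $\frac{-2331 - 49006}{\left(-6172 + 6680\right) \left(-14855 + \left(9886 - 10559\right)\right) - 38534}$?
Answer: $\frac{51337}{7926758} \approx 0.0064764$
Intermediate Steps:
$\frac{-2331 - 49006}{\left(-6172 + 6680\right) \left(-14855 + \left(9886 - 10559\right)\right) - 38534} = - \frac{51337}{508 \left(-14855 - 673\right) - 38534} = - \frac{51337}{508 \left(-15528\right) - 38534} = - \frac{51337}{-7888224 - 38534} = - \frac{51337}{-7926758} = \left(-51337\right) \left(- \frac{1}{7926758}\right) = \frac{51337}{7926758}$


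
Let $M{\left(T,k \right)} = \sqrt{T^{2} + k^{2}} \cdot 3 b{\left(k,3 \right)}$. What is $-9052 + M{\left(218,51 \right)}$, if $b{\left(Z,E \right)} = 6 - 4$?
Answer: $-9052 + 30 \sqrt{2005} \approx -7708.7$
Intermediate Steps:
$b{\left(Z,E \right)} = 2$ ($b{\left(Z,E \right)} = 6 - 4 = 2$)
$M{\left(T,k \right)} = 6 \sqrt{T^{2} + k^{2}}$ ($M{\left(T,k \right)} = \sqrt{T^{2} + k^{2}} \cdot 3 \cdot 2 = 3 \sqrt{T^{2} + k^{2}} \cdot 2 = 6 \sqrt{T^{2} + k^{2}}$)
$-9052 + M{\left(218,51 \right)} = -9052 + 6 \sqrt{218^{2} + 51^{2}} = -9052 + 6 \sqrt{47524 + 2601} = -9052 + 6 \sqrt{50125} = -9052 + 6 \cdot 5 \sqrt{2005} = -9052 + 30 \sqrt{2005}$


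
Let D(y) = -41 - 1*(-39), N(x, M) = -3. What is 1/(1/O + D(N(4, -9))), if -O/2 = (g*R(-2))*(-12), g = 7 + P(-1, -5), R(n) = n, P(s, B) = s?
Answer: -288/577 ≈ -0.49913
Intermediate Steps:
g = 6 (g = 7 - 1 = 6)
D(y) = -2 (D(y) = -41 + 39 = -2)
O = -288 (O = -2*6*(-2)*(-12) = -(-24)*(-12) = -2*144 = -288)
1/(1/O + D(N(4, -9))) = 1/(1/(-288) - 2) = 1/(-1/288 - 2) = 1/(-577/288) = -288/577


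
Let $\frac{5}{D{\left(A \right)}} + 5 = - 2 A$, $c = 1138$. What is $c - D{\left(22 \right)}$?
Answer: $\frac{55767}{49} \approx 1138.1$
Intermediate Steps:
$D{\left(A \right)} = \frac{5}{-5 - 2 A}$
$c - D{\left(22 \right)} = 1138 - - \frac{5}{5 + 2 \cdot 22} = 1138 - - \frac{5}{5 + 44} = 1138 - - \frac{5}{49} = 1138 + \frac{5}{49} = \frac{55767}{49}$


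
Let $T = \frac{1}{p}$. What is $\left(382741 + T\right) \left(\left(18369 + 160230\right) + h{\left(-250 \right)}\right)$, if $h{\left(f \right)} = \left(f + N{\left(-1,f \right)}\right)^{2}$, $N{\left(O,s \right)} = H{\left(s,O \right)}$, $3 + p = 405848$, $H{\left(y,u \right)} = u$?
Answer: $\frac{7505715741774720}{81169} \approx 9.247 \cdot 10^{10}$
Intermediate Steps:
$p = 405845$ ($p = -3 + 405848 = 405845$)
$N{\left(O,s \right)} = O$
$h{\left(f \right)} = \left(-1 + f\right)^{2}$ ($h{\left(f \right)} = \left(f - 1\right)^{2} = \left(-1 + f\right)^{2}$)
$T = \frac{1}{405845} \approx 2.464 \cdot 10^{-6}$
$\left(382741 + T\right) \left(\left(18369 + 160230\right) + h{\left(-250 \right)}\right) = \left(382741 + \frac{1}{405845}\right) \left(\left(18369 + 160230\right) + \left(-1 - 250\right)^{2}\right) = \frac{155333521146 \left(178599 + \left(-251\right)^{2}\right)}{405845} = \frac{155333521146 \left(178599 + 63001\right)}{405845} = \frac{155333521146}{405845} \cdot 241600 = \frac{7505715741774720}{81169}$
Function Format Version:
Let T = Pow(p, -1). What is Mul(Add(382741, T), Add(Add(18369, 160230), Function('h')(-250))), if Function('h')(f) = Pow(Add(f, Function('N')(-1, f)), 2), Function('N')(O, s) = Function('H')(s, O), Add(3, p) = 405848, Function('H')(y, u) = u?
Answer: Rational(7505715741774720, 81169) ≈ 9.2470e+10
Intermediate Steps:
p = 405845 (p = Add(-3, 405848) = 405845)
Function('N')(O, s) = O
Function('h')(f) = Pow(Add(-1, f), 2) (Function('h')(f) = Pow(Add(f, -1), 2) = Pow(Add(-1, f), 2))
T = Rational(1, 405845) (T = Pow(405845, -1) = Rational(1, 405845) ≈ 2.4640e-6)
Mul(Add(382741, T), Add(Add(18369, 160230), Function('h')(-250))) = Mul(Add(382741, Rational(1, 405845)), Add(Add(18369, 160230), Pow(Add(-1, -250), 2))) = Mul(Rational(155333521146, 405845), Add(178599, Pow(-251, 2))) = Mul(Rational(155333521146, 405845), Add(178599, 63001)) = Mul(Rational(155333521146, 405845), 241600) = Rational(7505715741774720, 81169)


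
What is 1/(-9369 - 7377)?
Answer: -1/16746 ≈ -5.9716e-5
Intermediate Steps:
1/(-9369 - 7377) = 1/(-16746) = -1/16746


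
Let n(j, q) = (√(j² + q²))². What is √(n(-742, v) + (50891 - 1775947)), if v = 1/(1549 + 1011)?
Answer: I*√7697150771199/2560 ≈ 1083.7*I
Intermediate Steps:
v = 1/2560 ≈ 0.00039063
n(j, q) = j² + q²
√(n(-742, v) + (50891 - 1775947)) = √(((-742)² + (1/2560)²) + (50891 - 1775947)) = √((550564 + 1/6553600) - 1725056) = √(3608176230401/6553600 - 1725056) = √(-7697150771199/6553600) = I*√7697150771199/2560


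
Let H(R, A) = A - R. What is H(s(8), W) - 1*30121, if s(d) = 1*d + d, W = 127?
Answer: -30010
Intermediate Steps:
s(d) = 2*d (s(d) = d + d = 2*d)
H(s(8), W) - 1*30121 = (127 - 2*8) - 1*30121 = (127 - 1*16) - 30121 = (127 - 16) - 30121 = 111 - 30121 = -30010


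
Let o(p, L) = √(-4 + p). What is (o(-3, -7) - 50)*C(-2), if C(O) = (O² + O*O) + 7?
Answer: -750 + 15*I*√7 ≈ -750.0 + 39.686*I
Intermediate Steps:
C(O) = 7 + 2*O² (C(O) = (O² + O²) + 7 = 2*O² + 7 = 7 + 2*O²)
(o(-3, -7) - 50)*C(-2) = (√(-4 - 3) - 50)*(7 + 2*(-2)²) = (√(-7) - 50)*(7 + 2*4) = (I*√7 - 50)*(7 + 8) = (-50 + I*√7)*15 = -750 + 15*I*√7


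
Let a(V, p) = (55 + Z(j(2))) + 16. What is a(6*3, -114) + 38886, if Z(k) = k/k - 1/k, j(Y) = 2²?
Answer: 155831/4 ≈ 38958.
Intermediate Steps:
j(Y) = 4
Z(k) = 1 - 1/k
a(V, p) = 287/4 (a(V, p) = (55 + (-1 + 4)/4) + 16 = (55 + (¼)*3) + 16 = (55 + ¾) + 16 = 223/4 + 16 = 287/4)
a(6*3, -114) + 38886 = 287/4 + 38886 = 155831/4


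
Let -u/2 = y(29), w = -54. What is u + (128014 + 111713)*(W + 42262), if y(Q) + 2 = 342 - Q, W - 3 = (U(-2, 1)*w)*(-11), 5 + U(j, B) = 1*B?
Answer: 9562469681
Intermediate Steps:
U(j, B) = -5 + B (U(j, B) = -5 + 1*B = -5 + B)
W = -2373 (W = 3 + ((-5 + 1)*(-54))*(-11) = 3 - 4*(-54)*(-11) = 3 + 216*(-11) = 3 - 2376 = -2373)
y(Q) = 340 - Q (y(Q) = -2 + (342 - Q) = 340 - Q)
u = -622 (u = -2*(340 - 1*29) = -2*(340 - 29) = -2*311 = -622)
u + (128014 + 111713)*(W + 42262) = -622 + (128014 + 111713)*(-2373 + 42262) = -622 + 239727*39889 = -622 + 9562470303 = 9562469681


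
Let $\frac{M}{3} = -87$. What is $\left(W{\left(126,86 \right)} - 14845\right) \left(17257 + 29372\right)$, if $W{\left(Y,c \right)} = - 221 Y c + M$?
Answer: $-112369455198$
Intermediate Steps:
$M = -261$ ($M = 3 \left(-87\right) = -261$)
$W{\left(Y,c \right)} = -261 - 221 Y c$ ($W{\left(Y,c \right)} = - 221 Y c - 261 = -261 - 221 Y c$)
$\left(W{\left(126,86 \right)} - 14845\right) \left(17257 + 29372\right) = \left(\left(-261 - 27846 \cdot 86\right) - 14845\right) \left(17257 + 29372\right) = \left(\left(-261 - 2394756\right) - 14845\right) 46629 = \left(-2395017 - 14845\right) 46629 = \left(-2409862\right) 46629 = -112369455198$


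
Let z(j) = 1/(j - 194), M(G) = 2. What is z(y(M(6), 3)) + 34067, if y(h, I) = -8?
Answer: 6881533/202 ≈ 34067.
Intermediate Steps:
z(j) = 1/(-194 + j)
z(y(M(6), 3)) + 34067 = 1/(-194 - 8) + 34067 = 1/(-202) + 34067 = -1/202 + 34067 = 6881533/202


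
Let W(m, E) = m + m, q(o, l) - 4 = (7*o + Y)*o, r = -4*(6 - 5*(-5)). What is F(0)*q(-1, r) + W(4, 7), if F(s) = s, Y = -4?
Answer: 8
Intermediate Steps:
r = -124 (r = -4*(6 + 25) = -4*31 = -124)
q(o, l) = 4 + o*(-4 + 7*o) (q(o, l) = 4 + (7*o - 4)*o = 4 + (-4 + 7*o)*o = 4 + o*(-4 + 7*o))
W(m, E) = 2*m
F(0)*q(-1, r) + W(4, 7) = 0*(4 - 4*(-1) + 7*(-1)²) + 2*4 = 0*(4 + 4 + 7*1) + 8 = 0*(4 + 4 + 7) + 8 = 0*15 + 8 = 0 + 8 = 8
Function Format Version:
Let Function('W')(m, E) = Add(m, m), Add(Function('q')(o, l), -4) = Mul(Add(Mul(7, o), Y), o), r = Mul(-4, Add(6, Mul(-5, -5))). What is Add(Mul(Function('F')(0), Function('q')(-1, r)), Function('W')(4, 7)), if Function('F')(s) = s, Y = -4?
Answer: 8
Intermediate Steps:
r = -124 (r = Mul(-4, Add(6, 25)) = Mul(-4, 31) = -124)
Function('q')(o, l) = Add(4, Mul(o, Add(-4, Mul(7, o)))) (Function('q')(o, l) = Add(4, Mul(Add(Mul(7, o), -4), o)) = Add(4, Mul(Add(-4, Mul(7, o)), o)) = Add(4, Mul(o, Add(-4, Mul(7, o)))))
Function('W')(m, E) = Mul(2, m)
Add(Mul(Function('F')(0), Function('q')(-1, r)), Function('W')(4, 7)) = Add(Mul(0, Add(4, Mul(-4, -1), Mul(7, Pow(-1, 2)))), Mul(2, 4)) = Add(Mul(0, Add(4, 4, Mul(7, 1))), 8) = Add(Mul(0, Add(4, 4, 7)), 8) = Add(Mul(0, 15), 8) = Add(0, 8) = 8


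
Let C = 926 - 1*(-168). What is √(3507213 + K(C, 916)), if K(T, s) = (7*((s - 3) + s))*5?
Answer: 2*√892807 ≈ 1889.8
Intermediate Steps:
C = 1094 (C = 926 + 168 = 1094)
K(T, s) = -105 + 70*s (K(T, s) = (7*((-3 + s) + s))*5 = (7*(-3 + 2*s))*5 = (-21 + 14*s)*5 = -105 + 70*s)
√(3507213 + K(C, 916)) = √(3507213 + (-105 + 70*916)) = √(3507213 + (-105 + 64120)) = √(3507213 + 64015) = √3571228 = 2*√892807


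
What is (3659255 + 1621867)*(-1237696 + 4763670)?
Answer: 18621098862828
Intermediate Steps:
(3659255 + 1621867)*(-1237696 + 4763670) = 5281122*3525974 = 18621098862828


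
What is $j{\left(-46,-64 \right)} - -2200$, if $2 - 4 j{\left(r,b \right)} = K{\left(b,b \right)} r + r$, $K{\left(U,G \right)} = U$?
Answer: $1476$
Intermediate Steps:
$j{\left(r,b \right)} = \frac{1}{2} - \frac{r}{4} - \frac{b r}{4}$ ($j{\left(r,b \right)} = \frac{1}{2} - \frac{b r + r}{4} = \frac{1}{2} - \frac{r + b r}{4} = \frac{1}{2} - \left(\frac{r}{4} + \frac{b r}{4}\right) = \frac{1}{2} - \frac{r}{4} - \frac{b r}{4}$)
$j{\left(-46,-64 \right)} - -2200 = \left(\frac{1}{2} - - \frac{23}{2} - \left(-16\right) \left(-46\right)\right) - -2200 = \left(\frac{1}{2} + \frac{23}{2} - 736\right) + 2200 = -724 + 2200 = 1476$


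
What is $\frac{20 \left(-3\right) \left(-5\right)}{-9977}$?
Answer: $- \frac{300}{9977} \approx -0.030069$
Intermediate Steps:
$\frac{20 \left(-3\right) \left(-5\right)}{-9977} = \left(-60\right) \left(-5\right) \left(- \frac{1}{9977}\right) = 300 \left(- \frac{1}{9977}\right) = - \frac{300}{9977}$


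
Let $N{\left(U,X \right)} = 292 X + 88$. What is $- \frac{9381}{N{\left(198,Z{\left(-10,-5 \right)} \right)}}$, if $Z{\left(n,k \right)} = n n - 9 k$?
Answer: $- \frac{9381}{42428} \approx -0.2211$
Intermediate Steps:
$Z{\left(n,k \right)} = n^{2} - 9 k$
$N{\left(U,X \right)} = 88 + 292 X$
$- \frac{9381}{N{\left(198,Z{\left(-10,-5 \right)} \right)}} = - \frac{9381}{88 + 292 \left(\left(-10\right)^{2} - -45\right)} = - \frac{9381}{88 + 292 \left(100 + 45\right)} = - \frac{9381}{88 + 292 \cdot 145} = - \frac{9381}{88 + 42340} = - \frac{9381}{42428}$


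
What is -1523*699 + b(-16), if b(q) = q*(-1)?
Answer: -1064561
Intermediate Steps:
b(q) = -q
-1523*699 + b(-16) = -1523*699 - 1*(-16) = -1064577 + 16 = -1064561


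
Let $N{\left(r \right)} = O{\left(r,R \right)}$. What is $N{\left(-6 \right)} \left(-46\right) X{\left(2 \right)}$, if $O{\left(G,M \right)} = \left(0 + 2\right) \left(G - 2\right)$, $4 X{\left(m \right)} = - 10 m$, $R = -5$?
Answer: $-3680$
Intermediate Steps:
$X{\left(m \right)} = - \frac{5 m}{2}$ ($X{\left(m \right)} = \frac{\left(-10\right) m}{4} = - \frac{5 m}{2}$)
$O{\left(G,M \right)} = -4 + 2 G$ ($O{\left(G,M \right)} = 2 \left(-2 + G\right) = -4 + 2 G$)
$N{\left(r \right)} = -4 + 2 r$
$N{\left(-6 \right)} \left(-46\right) X{\left(2 \right)} = \left(-4 + 2 \left(-6\right)\right) \left(-46\right) \left(\left(- \frac{5}{2}\right) 2\right) = \left(-4 - 12\right) \left(-46\right) \left(-5\right) = \left(-16\right) \left(-46\right) \left(-5\right) = 736 \left(-5\right) = -3680$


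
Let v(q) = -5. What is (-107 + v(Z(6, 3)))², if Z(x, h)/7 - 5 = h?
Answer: 12544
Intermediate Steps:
Z(x, h) = 35 + 7*h
(-107 + v(Z(6, 3)))² = (-107 - 5)² = (-112)² = 12544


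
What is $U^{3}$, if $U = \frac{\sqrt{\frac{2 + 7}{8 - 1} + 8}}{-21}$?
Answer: $- \frac{65 \sqrt{455}}{453789} \approx -0.0030554$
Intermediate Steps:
$U = - \frac{\sqrt{455}}{147}$ ($U = \sqrt{\frac{9}{7} + 8} \left(- \frac{1}{21}\right) = \sqrt{\frac{65}{7}} \left(- \frac{1}{21}\right) = \frac{\sqrt{455}}{7} \left(- \frac{1}{21}\right) = - \frac{\sqrt{455}}{147} \approx -0.14511$)
$U^{3} = \left(- \frac{\sqrt{455}}{147}\right)^{3} = - \frac{65 \sqrt{455}}{453789}$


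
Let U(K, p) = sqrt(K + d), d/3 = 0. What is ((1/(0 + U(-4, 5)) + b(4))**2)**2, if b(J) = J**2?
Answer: (32 - I)**4/16 ≈ 65152.0 - 8184.0*I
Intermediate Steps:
d = 0 (d = 3*0 = 0)
U(K, p) = sqrt(K) (U(K, p) = sqrt(K + 0) = sqrt(K))
((1/(0 + U(-4, 5)) + b(4))**2)**2 = ((1/(0 + sqrt(-4)) + 4**2)**2)**2 = ((1/(0 + 2*I) + 16)**2)**2 = ((1/(2*I) + 16)**2)**2 = ((-I/2 + 16)**2)**2 = ((16 - I/2)**2)**2 = (16 - I/2)**4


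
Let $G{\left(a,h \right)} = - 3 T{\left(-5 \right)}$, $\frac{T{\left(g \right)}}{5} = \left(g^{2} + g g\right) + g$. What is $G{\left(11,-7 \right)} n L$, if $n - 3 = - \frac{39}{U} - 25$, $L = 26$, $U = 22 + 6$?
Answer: $\frac{5747625}{14} \approx 4.1054 \cdot 10^{5}$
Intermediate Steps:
$T{\left(g \right)} = 5 g + 10 g^{2}$ ($T{\left(g \right)} = 5 \left(\left(g^{2} + g g\right) + g\right) = 5 \left(\left(g^{2} + g^{2}\right) + g\right) = 5 \left(2 g^{2} + g\right) = 5 \left(g + 2 g^{2}\right) = 5 g + 10 g^{2}$)
$U = 28$
$G{\left(a,h \right)} = -675$ ($G{\left(a,h \right)} = - 3 \cdot 5 \left(-5\right) \left(1 + 2 \left(-5\right)\right) = - 3 \cdot 5 \left(-5\right) \left(1 - 10\right) = - 3 \cdot 5 \left(-5\right) \left(-9\right) = \left(-3\right) 225 = -675$)
$n = - \frac{655}{28}$ ($n = 3 - \left(25 + \frac{39}{28}\right) = 3 - \frac{739}{28} = - \frac{655}{28} \approx -23.393$)
$G{\left(11,-7 \right)} n L = \left(-675\right) \left(- \frac{655}{28}\right) 26 = \frac{442125}{28} \cdot 26 = \frac{5747625}{14}$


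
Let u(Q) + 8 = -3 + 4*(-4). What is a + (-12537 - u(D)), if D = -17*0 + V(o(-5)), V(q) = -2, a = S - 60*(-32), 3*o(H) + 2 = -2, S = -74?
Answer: -10664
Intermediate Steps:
o(H) = -4/3 (o(H) = -2/3 + (1/3)*(-2) = -2/3 - 2/3 = -4/3)
a = 1846 (a = -74 - 60*(-32) = -74 + 1920 = 1846)
D = -2 (D = -17*0 - 2 = 0 - 2 = -2)
u(Q) = -27 (u(Q) = -8 + (-3 + 4*(-4)) = -8 + (-3 - 16) = -8 - 19 = -27)
a + (-12537 - u(D)) = 1846 + (-12537 - 1*(-27)) = 1846 + (-12537 + 27) = 1846 - 12510 = -10664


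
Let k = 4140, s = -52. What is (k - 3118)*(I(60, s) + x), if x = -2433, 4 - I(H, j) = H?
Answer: -2543758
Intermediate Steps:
I(H, j) = 4 - H
(k - 3118)*(I(60, s) + x) = (4140 - 3118)*((4 - 1*60) - 2433) = 1022*((4 - 60) - 2433) = 1022*(-56 - 2433) = 1022*(-2489) = -2543758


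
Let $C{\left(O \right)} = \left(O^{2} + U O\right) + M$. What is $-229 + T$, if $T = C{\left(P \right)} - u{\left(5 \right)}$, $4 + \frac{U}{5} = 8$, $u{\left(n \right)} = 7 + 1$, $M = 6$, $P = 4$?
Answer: $-135$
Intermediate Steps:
$u{\left(n \right)} = 8$
$U = 20$ ($U = -20 + 5 \cdot 8 = -20 + 40 = 20$)
$C{\left(O \right)} = 6 + O^{2} + 20 O$ ($C{\left(O \right)} = \left(O^{2} + 20 O\right) + 6 = 6 + O^{2} + 20 O$)
$T = 94$ ($T = \left(6 + 4^{2} + 20 \cdot 4\right) - 8 = \left(6 + 16 + 80\right) - 8 = 102 - 8 = 94$)
$-229 + T = -229 + 94 = -135$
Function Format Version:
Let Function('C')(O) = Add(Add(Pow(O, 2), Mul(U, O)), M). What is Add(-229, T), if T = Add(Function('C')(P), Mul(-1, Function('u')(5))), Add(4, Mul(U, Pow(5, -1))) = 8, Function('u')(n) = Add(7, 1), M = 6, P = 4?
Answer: -135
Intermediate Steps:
Function('u')(n) = 8
U = 20 (U = Add(-20, Mul(5, 8)) = Add(-20, 40) = 20)
Function('C')(O) = Add(6, Pow(O, 2), Mul(20, O)) (Function('C')(O) = Add(Add(Pow(O, 2), Mul(20, O)), 6) = Add(6, Pow(O, 2), Mul(20, O)))
T = 94 (T = Add(Add(6, Pow(4, 2), Mul(20, 4)), Mul(-1, 8)) = Add(Add(6, 16, 80), -8) = Add(102, -8) = 94)
Add(-229, T) = Add(-229, 94) = -135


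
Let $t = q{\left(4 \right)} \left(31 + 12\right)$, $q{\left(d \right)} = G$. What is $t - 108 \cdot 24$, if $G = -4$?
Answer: $-2764$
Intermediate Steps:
$q{\left(d \right)} = -4$
$t = -172$ ($t = - 4 \left(31 + 12\right) = \left(-4\right) 43 = -172$)
$t - 108 \cdot 24 = -172 - 108 \cdot 24 = -172 - 2592 = -2764$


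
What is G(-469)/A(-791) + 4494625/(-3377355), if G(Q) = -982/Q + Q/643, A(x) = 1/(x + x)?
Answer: -62851511141315/29099966151 ≈ -2159.8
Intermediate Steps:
A(x) = 1/(2*x)
G(Q) = -982/Q + Q/643 (G(Q) = -982/Q + Q*(1/643) = -982/Q + Q/643)
G(-469)/A(-791) + 4494625/(-3377355) = (-982/(-469) + (1/643)*(-469))/(((½)/(-791))) + 4494625/(-3377355) = (-982*(-1/469) - 469/643)/(((½)*(-1/791))) + 4494625*(-1/3377355) = (982/469 - 469/643)/(-1/1582) - 898925/675471 = (411465/301567)*(-1582) - 898925/675471 = -92991090/43081 - 898925/675471 = -62851511141315/29099966151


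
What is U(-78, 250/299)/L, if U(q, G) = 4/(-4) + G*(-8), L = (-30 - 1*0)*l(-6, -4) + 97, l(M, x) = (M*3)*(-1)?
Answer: 2299/132457 ≈ 0.017357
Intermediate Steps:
l(M, x) = -3*M (l(M, x) = (3*M)*(-1) = -3*M)
L = -443 (L = (-30 - 1*0)*(-3*(-6)) + 97 = (-30 + 0)*18 + 97 = -30*18 + 97 = -540 + 97 = -443)
U(q, G) = -1 - 8*G (U(q, G) = 4*(-¼) - 8*G = -1 - 8*G)
U(-78, 250/299)/L = (-1 - 2000/299)/(-443) = (-1 - 2000/299)*(-1/443) = -2299/299*(-1/443) = 2299/132457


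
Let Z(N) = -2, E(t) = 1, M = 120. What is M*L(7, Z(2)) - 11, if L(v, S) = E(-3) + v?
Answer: 949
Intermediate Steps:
L(v, S) = 1 + v
M*L(7, Z(2)) - 11 = 120*(1 + 7) - 11 = 120*8 - 11 = 960 - 11 = 949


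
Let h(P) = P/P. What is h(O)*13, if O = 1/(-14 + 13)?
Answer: 13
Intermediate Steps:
O = -1 (O = 1/(-1) = -1)
h(P) = 1
h(O)*13 = 1*13 = 13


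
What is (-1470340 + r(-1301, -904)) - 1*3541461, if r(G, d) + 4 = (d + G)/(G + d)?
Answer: -5011804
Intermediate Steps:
r(G, d) = -3 (r(G, d) = -4 + (d + G)/(G + d) = -4 + (G + d)/(G + d) = -4 + 1 = -3)
(-1470340 + r(-1301, -904)) - 1*3541461 = (-1470340 - 3) - 1*3541461 = -1470343 - 3541461 = -5011804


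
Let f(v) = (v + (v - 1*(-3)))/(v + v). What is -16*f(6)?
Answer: -20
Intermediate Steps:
f(v) = (3 + 2*v)/(2*v) (f(v) = (v + (v + 3))/((2*v)) = (v + (3 + v))*(1/(2*v)) = (3 + 2*v)*(1/(2*v)) = (3 + 2*v)/(2*v))
-16*f(6) = -16*(3/2 + 6)/6 = -8*15/(3*2) = -16*5/4 = -20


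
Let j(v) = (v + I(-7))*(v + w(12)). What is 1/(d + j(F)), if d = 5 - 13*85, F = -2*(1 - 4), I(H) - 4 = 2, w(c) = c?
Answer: -1/884 ≈ -0.0011312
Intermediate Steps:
I(H) = 6 (I(H) = 4 + 2 = 6)
F = 6 (F = -2*(-3) = 6)
j(v) = (6 + v)*(12 + v) (j(v) = (v + 6)*(v + 12) = (6 + v)*(12 + v))
d = -1100 (d = 5 - 1105 = -1100)
1/(d + j(F)) = 1/(-1100 + (72 + 6² + 18*6)) = 1/(-1100 + (72 + 36 + 108)) = 1/(-1100 + 216) = 1/(-884) = -1/884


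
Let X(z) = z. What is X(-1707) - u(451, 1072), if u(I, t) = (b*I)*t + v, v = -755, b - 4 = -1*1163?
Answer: 560343096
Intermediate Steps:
b = -1159 (b = 4 - 1*1163 = 4 - 1163 = -1159)
u(I, t) = -755 - 1159*I*t (u(I, t) = (-1159*I)*t - 755 = -1159*I*t - 755 = -755 - 1159*I*t)
X(-1707) - u(451, 1072) = -1707 - (-755 - 1159*451*1072) = -1707 - (-755 - 560344048) = -1707 - 1*(-560344803) = -1707 + 560344803 = 560343096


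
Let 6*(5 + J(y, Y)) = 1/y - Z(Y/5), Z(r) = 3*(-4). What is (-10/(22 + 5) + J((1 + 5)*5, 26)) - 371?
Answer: -202157/540 ≈ -374.36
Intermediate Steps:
Z(r) = -12
J(y, Y) = -3 + 1/(6*y) (J(y, Y) = -5 + (1/y - 1*(-12))/6 = -5 + (1/y + 12)/6 = -5 + (12 + 1/y)/6 = -5 + (2 + 1/(6*y)) = -3 + 1/(6*y))
(-10/(22 + 5) + J((1 + 5)*5, 26)) - 371 = (-10/(22 + 5) + (-3 + 1/(6*(((1 + 5)*5))))) - 371 = (-10/27 + (-3 + 1/(6*((6*5))))) - 371 = (-10*1/27 + (-3 + (⅙)/30)) - 371 = (-10/27 + (-3 + (⅙)*(1/30))) - 371 = (-10/27 + (-3 + 1/180)) - 371 = (-10/27 - 539/180) - 371 = -1817/540 - 371 = -202157/540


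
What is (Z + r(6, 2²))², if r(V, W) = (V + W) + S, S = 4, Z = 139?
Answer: 23409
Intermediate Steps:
r(V, W) = 4 + V + W (r(V, W) = (V + W) + 4 = 4 + V + W)
(Z + r(6, 2²))² = (139 + (4 + 6 + 2²))² = (139 + (4 + 6 + 4))² = (139 + 14)² = 153² = 23409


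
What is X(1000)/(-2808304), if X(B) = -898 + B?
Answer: -51/1404152 ≈ -3.6321e-5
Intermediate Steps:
X(1000)/(-2808304) = (-898 + 1000)/(-2808304) = 102*(-1/2808304) = -51/1404152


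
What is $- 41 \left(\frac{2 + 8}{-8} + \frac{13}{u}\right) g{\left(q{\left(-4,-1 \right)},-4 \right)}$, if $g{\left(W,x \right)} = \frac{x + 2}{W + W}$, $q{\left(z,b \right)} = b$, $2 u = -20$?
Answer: $\frac{2091}{20} \approx 104.55$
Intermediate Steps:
$u = -10$ ($u = \frac{1}{2} \left(-20\right) = -10$)
$g{\left(W,x \right)} = \frac{2 + x}{2 W}$
$- 41 \left(\frac{2 + 8}{-8} + \frac{13}{u}\right) g{\left(q{\left(-4,-1 \right)},-4 \right)} = - 41 \left(\frac{2 + 8}{-8} + \frac{13}{-10}\right) \frac{2 - 4}{2 \left(-1\right)} = - 41 \left(10 \left(- \frac{1}{8}\right) + 13 \left(- \frac{1}{10}\right)\right) \frac{1}{2} \left(-1\right) \left(-2\right) = - 41 \left(- \frac{5}{4} - \frac{13}{10}\right) 1 = \left(-41\right) \left(- \frac{51}{20}\right) 1 = \frac{2091}{20} \cdot 1 = \frac{2091}{20}$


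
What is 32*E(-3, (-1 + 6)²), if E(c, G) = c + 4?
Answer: 32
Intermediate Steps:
E(c, G) = 4 + c
32*E(-3, (-1 + 6)²) = 32*(4 - 3) = 32*1 = 32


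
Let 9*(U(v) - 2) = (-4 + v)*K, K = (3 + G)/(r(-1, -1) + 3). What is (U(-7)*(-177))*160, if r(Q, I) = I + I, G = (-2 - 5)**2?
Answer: 5229760/3 ≈ 1.7433e+6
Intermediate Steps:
G = 49 (G = (-7)**2 = 49)
r(Q, I) = 2*I
K = 52 (K = (3 + 49)/(2*(-1) + 3) = 52/(-2 + 3) = 52/1 = 52*1 = 52)
U(v) = -190/9 + 52*v/9 (U(v) = 2 + ((-4 + v)*52)/9 = 2 + (-208 + 52*v)/9 = 2 + (-208/9 + 52*v/9) = -190/9 + 52*v/9)
(U(-7)*(-177))*160 = ((-190/9 + (52/9)*(-7))*(-177))*160 = ((-190/9 - 364/9)*(-177))*160 = -554/9*(-177)*160 = (32686/3)*160 = 5229760/3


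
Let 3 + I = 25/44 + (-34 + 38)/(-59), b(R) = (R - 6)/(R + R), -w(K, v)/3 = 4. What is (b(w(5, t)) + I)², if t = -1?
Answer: 5157441/1684804 ≈ 3.0612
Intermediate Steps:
w(K, v) = -12 (w(K, v) = -3*4 = -12)
b(R) = (-6 + R)/(2*R) (b(R) = (-6 + R)/((2*R)) = (-6 + R)*(1/(2*R)) = (-6 + R)/(2*R))
I = -6489/2596 (I = -3 + (25/44 + (-34 + 38)/(-59)) = -3 + (25*(1/44) + 4*(-1/59)) = -3 + (25/44 - 4/59) = -3 + 1299/2596 = -6489/2596 ≈ -2.4996)
(b(w(5, t)) + I)² = ((½)*(-6 - 12)/(-12) - 6489/2596)² = ((½)*(-1/12)*(-18) - 6489/2596)² = (¾ - 6489/2596)² = (-2271/1298)² = 5157441/1684804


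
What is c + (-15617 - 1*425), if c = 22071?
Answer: 6029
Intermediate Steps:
c + (-15617 - 1*425) = 22071 + (-15617 - 1*425) = 22071 + (-15617 - 425) = 22071 - 16042 = 6029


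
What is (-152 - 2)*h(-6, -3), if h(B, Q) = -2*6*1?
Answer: 1848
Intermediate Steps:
h(B, Q) = -12 (h(B, Q) = -12*1 = -12)
(-152 - 2)*h(-6, -3) = (-152 - 2)*(-12) = -154*(-12) = 1848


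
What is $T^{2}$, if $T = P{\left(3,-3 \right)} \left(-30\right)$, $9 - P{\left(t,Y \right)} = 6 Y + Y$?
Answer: $810000$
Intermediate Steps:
$P{\left(t,Y \right)} = 9 - 7 Y$ ($P{\left(t,Y \right)} = 9 - \left(6 Y + Y\right) = 9 - 7 Y$)
$T = -900$ ($T = \left(9 - -21\right) \left(-30\right) = \left(9 + 21\right) \left(-30\right) = 30 \left(-30\right) = -900$)
$T^{2} = \left(-900\right)^{2} = 810000$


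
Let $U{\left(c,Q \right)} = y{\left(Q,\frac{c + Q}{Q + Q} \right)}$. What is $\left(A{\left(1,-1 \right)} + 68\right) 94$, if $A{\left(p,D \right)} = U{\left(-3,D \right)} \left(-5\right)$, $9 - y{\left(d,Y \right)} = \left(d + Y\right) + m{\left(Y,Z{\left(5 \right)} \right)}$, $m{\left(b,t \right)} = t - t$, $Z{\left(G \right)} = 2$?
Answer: $2632$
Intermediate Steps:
$m{\left(b,t \right)} = 0$
$y{\left(d,Y \right)} = 9 - Y - d$ ($y{\left(d,Y \right)} = 9 - \left(\left(d + Y\right) + 0\right) = 9 - \left(\left(Y + d\right) + 0\right) = 9 - \left(Y + d\right) = 9 - Y - d$)
$U{\left(c,Q \right)} = 9 - Q - \frac{Q + c}{2 Q}$ ($U{\left(c,Q \right)} = 9 - \frac{c + Q}{Q + Q} - Q = 9 - \frac{Q + c}{2 Q} - Q = 9 - Q - \frac{Q + c}{2 Q}$)
$A{\left(p,D \right)} = - \frac{85}{2} + 5 D - \frac{15}{2 D}$ ($A{\left(p,D \right)} = \left(\frac{17}{2} - D - - \frac{3}{2 D}\right) \left(-5\right) = \left(\frac{17}{2} - D + \frac{3}{2 D}\right) \left(-5\right) = - \frac{85}{2} + 5 D - \frac{15}{2 D}$)
$\left(A{\left(1,-1 \right)} + 68\right) 94 = \left(\left(- \frac{85}{2} + 5 \left(-1\right) - \frac{15}{2 \left(-1\right)}\right) + 68\right) 94 = \left(\left(- \frac{85}{2} - 5 - - \frac{15}{2}\right) + 68\right) 94 = \left(\left(- \frac{85}{2} - 5 + \frac{15}{2}\right) + 68\right) 94 = \left(-40 + 68\right) 94 = 28 \cdot 94 = 2632$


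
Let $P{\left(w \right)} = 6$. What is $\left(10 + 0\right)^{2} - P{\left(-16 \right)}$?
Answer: $94$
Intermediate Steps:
$\left(10 + 0\right)^{2} - P{\left(-16 \right)} = \left(10 + 0\right)^{2} - 6 = 10^{2} - 6 = 100 - 6 = 94$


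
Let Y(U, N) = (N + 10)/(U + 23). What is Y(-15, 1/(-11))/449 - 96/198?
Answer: -5195/10776 ≈ -0.48209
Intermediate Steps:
Y(U, N) = (10 + N)/(23 + U)
Y(-15, 1/(-11))/449 - 96/198 = ((10 + 1/(-11))/(23 - 15))/449 - 96/198 = ((10 - 1/11)/8)*(1/449) - 96*1/198 = ((⅛)*(109/11))*(1/449) - 16/33 = (109/88)*(1/449) - 16/33 = 109/39512 - 16/33 = -5195/10776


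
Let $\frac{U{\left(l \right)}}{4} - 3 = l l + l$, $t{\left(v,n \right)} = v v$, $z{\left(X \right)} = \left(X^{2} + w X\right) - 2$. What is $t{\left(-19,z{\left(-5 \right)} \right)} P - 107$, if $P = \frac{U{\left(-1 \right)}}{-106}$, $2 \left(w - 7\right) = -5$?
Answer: $- \frac{7837}{53} \approx -147.87$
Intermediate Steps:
$w = \frac{9}{2}$ ($w = 7 + \frac{1}{2} \left(-5\right) = 7 - \frac{5}{2} = \frac{9}{2} \approx 4.5$)
$z{\left(X \right)} = -2 + X^{2} + \frac{9 X}{2}$ ($z{\left(X \right)} = \left(X^{2} + \frac{9 X}{2}\right) - 2 = -2 + X^{2} + \frac{9 X}{2}$)
$t{\left(v,n \right)} = v^{2}$
$U{\left(l \right)} = 12 + 4 l + 4 l^{2}$ ($U{\left(l \right)} = 12 + 4 \left(l l + l\right) = 12 + 4 \left(l^{2} + l\right) = 12 + 4 \left(l + l^{2}\right) = 12 + \left(4 l + 4 l^{2}\right) = 12 + 4 l + 4 l^{2}$)
$P = - \frac{6}{53}$ ($P = \frac{12 + 4 \left(-1\right) + 4 \left(-1\right)^{2}}{-106} = \left(12 - 4 + 4 \cdot 1\right) \left(- \frac{1}{106}\right) = \left(12 - 4 + 4\right) \left(- \frac{1}{106}\right) = 12 \left(- \frac{1}{106}\right) = - \frac{6}{53} \approx -0.11321$)
$t{\left(-19,z{\left(-5 \right)} \right)} P - 107 = \left(-19\right)^{2} \left(- \frac{6}{53}\right) - 107 = 361 \left(- \frac{6}{53}\right) - 107 = - \frac{2166}{53} - 107 = - \frac{7837}{53}$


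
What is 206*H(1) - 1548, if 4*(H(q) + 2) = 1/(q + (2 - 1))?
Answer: -7737/4 ≈ -1934.3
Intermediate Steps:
H(q) = -2 + 1/(4*(1 + q)) (H(q) = -2 + 1/(4*(q + (2 - 1))) = -2 + 1/(4*(q + 1)) = -2 + 1/(4*(1 + q)))
206*H(1) - 1548 = 206*((-7 - 8*1)/(4*(1 + 1))) - 1548 = 206*((¼)*(-7 - 8)/2) - 1548 = 206*((¼)*(½)*(-15)) - 1548 = 206*(-15/8) - 1548 = -1545/4 - 1548 = -7737/4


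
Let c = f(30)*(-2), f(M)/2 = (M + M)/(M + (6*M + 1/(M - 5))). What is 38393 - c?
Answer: 201607643/5251 ≈ 38394.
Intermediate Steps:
f(M) = 4*M/(1/(-5 + M) + 7*M) (f(M) = 2*((M + M)/(M + (6*M + 1/(M - 5)))) = 2*((2*M)/(M + (6*M + 1/(-5 + M)))) = 2*((2*M)/(M + (1/(-5 + M) + 6*M))) = 2*((2*M)/(1/(-5 + M) + 7*M)) = 2*(2*M/(1/(-5 + M) + 7*M)) = 4*M/(1/(-5 + M) + 7*M))
c = -6000/5251 (c = (4*30*(-5 + 30)/(1 - 35*30 + 7*30²))*(-2) = (4*30*25/(1 - 1050 + 7*900))*(-2) = (4*30*25/(1 - 1050 + 6300))*(-2) = (4*30*25/5251)*(-2) = (4*30*(1/5251)*25)*(-2) = (3000/5251)*(-2) = -6000/5251 ≈ -1.1426)
38393 - c = 38393 - 1*(-6000/5251) = 38393 + 6000/5251 = 201607643/5251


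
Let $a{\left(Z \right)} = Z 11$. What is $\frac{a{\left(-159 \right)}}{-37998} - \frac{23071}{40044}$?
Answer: $- \frac{14937313}{28177628} \approx -0.53011$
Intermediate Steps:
$a{\left(Z \right)} = 11 Z$
$\frac{a{\left(-159 \right)}}{-37998} - \frac{23071}{40044} = \frac{11 \left(-159\right)}{-37998} - \frac{23071}{40044} = \left(-1749\right) \left(- \frac{1}{37998}\right) - \frac{23071}{40044} = \frac{583}{12666} - \frac{23071}{40044} = - \frac{14937313}{28177628}$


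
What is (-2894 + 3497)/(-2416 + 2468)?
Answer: 603/52 ≈ 11.596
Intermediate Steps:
(-2894 + 3497)/(-2416 + 2468) = 603/52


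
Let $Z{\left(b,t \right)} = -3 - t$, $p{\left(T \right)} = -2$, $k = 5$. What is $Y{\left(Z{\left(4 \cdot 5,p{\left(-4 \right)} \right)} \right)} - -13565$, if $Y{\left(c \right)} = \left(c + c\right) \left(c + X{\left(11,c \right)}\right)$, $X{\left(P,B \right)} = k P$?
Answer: $13457$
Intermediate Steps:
$X{\left(P,B \right)} = 5 P$
$Y{\left(c \right)} = 2 c \left(55 + c\right)$ ($Y{\left(c \right)} = \left(c + c\right) \left(c + 5 \cdot 11\right) = 2 c \left(c + 55\right) = 2 c \left(55 + c\right)$)
$Y{\left(Z{\left(4 \cdot 5,p{\left(-4 \right)} \right)} \right)} - -13565 = 2 \left(-3 - -2\right) \left(55 - 1\right) - -13565 = 2 \left(-3 + 2\right) \left(55 + \left(-3 + 2\right)\right) + 13565 = 2 \left(-1\right) \left(55 - 1\right) + 13565 = 2 \left(-1\right) 54 + 13565 = -108 + 13565 = 13457$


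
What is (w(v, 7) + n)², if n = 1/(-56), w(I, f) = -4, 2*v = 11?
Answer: 50625/3136 ≈ 16.143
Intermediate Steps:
v = 11/2 (v = (½)*11 = 11/2 ≈ 5.5000)
n = -1/56 ≈ -0.017857
(w(v, 7) + n)² = (-4 - 1/56)² = (-225/56)² = 50625/3136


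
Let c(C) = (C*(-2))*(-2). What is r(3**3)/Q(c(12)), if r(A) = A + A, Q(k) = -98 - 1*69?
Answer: -54/167 ≈ -0.32335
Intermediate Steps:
c(C) = 4*C (c(C) = -2*C*(-2) = 4*C)
Q(k) = -167 (Q(k) = -98 - 69 = -167)
r(A) = 2*A
r(3**3)/Q(c(12)) = (2*3**3)/(-167) = (2*27)*(-1/167) = 54*(-1/167) = -54/167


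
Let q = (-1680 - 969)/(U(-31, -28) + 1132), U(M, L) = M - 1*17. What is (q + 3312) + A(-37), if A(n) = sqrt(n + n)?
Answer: 3587559/1084 + I*sqrt(74) ≈ 3309.6 + 8.6023*I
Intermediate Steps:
U(M, L) = -17 + M (U(M, L) = M - 17 = -17 + M)
A(n) = sqrt(2)*sqrt(n) (A(n) = sqrt(2*n) = sqrt(2)*sqrt(n))
q = -2649/1084 (q = (-1680 - 969)/((-17 - 31) + 1132) = -2649/(-48 + 1132) = -2649/1084 ≈ -2.4437)
(q + 3312) + A(-37) = (-2649/1084 + 3312) + sqrt(2)*sqrt(-37) = 3587559/1084 + sqrt(2)*(I*sqrt(37)) = 3587559/1084 + I*sqrt(74)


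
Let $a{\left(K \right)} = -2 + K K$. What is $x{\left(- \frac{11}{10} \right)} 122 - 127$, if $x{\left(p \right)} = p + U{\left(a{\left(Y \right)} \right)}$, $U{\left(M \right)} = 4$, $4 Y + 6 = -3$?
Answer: $\frac{1134}{5} \approx 226.8$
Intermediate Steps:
$Y = - \frac{9}{4}$ ($Y = - \frac{3}{2} + \frac{1}{4} \left(-3\right) = - \frac{3}{2} - \frac{3}{4} = - \frac{9}{4} \approx -2.25$)
$a{\left(K \right)} = -2 + K^{2}$
$x{\left(p \right)} = 4 + p$ ($x{\left(p \right)} = p + 4 = 4 + p$)
$x{\left(- \frac{11}{10} \right)} 122 - 127 = \left(4 - \frac{11}{10}\right) 122 - 127 = \frac{29}{10} \cdot 122 - 127 = \frac{1769}{5} - 127 = \frac{1134}{5}$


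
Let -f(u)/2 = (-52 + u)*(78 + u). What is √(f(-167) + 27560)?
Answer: I*√11422 ≈ 106.87*I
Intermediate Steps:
f(u) = -2*(-52 + u)*(78 + u)
√(f(-167) + 27560) = √((8112 - 52*(-167) - 2*(-167)²) + 27560) = √((8112 + 8684 - 2*27889) + 27560) = √((8112 + 8684 - 55778) + 27560) = √(-38982 + 27560) = √(-11422) = I*√11422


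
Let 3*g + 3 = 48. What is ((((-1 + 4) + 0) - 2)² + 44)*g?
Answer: 675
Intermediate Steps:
g = 15 (g = -1 + (⅓)*48 = -1 + 16 = 15)
((((-1 + 4) + 0) - 2)² + 44)*g = ((((-1 + 4) + 0) - 2)² + 44)*15 = (((3 + 0) - 2)² + 44)*15 = ((3 - 2)² + 44)*15 = (1² + 44)*15 = (1 + 44)*15 = 45*15 = 675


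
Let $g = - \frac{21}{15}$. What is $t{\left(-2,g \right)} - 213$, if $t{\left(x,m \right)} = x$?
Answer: $-215$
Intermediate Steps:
$g = - \frac{7}{5}$ ($g = \left(-21\right) \frac{1}{15} = - \frac{7}{5} \approx -1.4$)
$t{\left(-2,g \right)} - 213 = -2 - 213 = -215$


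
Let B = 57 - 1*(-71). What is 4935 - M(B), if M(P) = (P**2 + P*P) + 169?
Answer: -28002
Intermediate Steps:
B = 128 (B = 57 + 71 = 128)
M(P) = 169 + 2*P**2 (M(P) = (P**2 + P**2) + 169 = 2*P**2 + 169 = 169 + 2*P**2)
4935 - M(B) = 4935 - (169 + 2*128**2) = 4935 - (169 + 2*16384) = 4935 - (169 + 32768) = 4935 - 1*32937 = 4935 - 32937 = -28002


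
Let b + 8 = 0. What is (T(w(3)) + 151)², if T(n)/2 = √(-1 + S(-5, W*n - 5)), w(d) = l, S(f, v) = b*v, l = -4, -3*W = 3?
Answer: 22829 + 604*√7 ≈ 24427.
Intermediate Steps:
b = -8 (b = -8 + 0 = -8)
W = -1 (W = -⅓*3 = -1)
S(f, v) = -8*v
w(d) = -4
T(n) = 2*√(39 + 8*n) (T(n) = 2*√(-1 - 8*(-n - 5)) = 2*√(-1 - 8*(-5 - n)) = 2*√(-1 + (40 + 8*n)) = 2*√(39 + 8*n))
(T(w(3)) + 151)² = (2*√(39 + 8*(-4)) + 151)² = (2*√(39 - 32) + 151)² = (2*√7 + 151)² = (151 + 2*√7)²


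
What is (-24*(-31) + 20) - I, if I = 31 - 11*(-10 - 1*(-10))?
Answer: 733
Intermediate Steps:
I = 31 (I = 31 - 11*(-10 + 10) = 31 - 11*0 = 31 + 0 = 31)
(-24*(-31) + 20) - I = (-24*(-31) + 20) - 1*31 = (744 + 20) - 31 = 764 - 31 = 733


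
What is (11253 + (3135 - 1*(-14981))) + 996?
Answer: 30365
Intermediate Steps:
(11253 + (3135 - 1*(-14981))) + 996 = (11253 + (3135 + 14981)) + 996 = (11253 + 18116) + 996 = 29369 + 996 = 30365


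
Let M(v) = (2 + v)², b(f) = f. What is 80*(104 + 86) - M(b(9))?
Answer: 15079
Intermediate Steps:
80*(104 + 86) - M(b(9)) = 80*(104 + 86) - (2 + 9)² = 80*190 - 1*11² = 15200 - 1*121 = 15200 - 121 = 15079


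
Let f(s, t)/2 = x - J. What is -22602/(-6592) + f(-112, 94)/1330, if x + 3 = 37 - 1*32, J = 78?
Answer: 382351/115360 ≈ 3.3144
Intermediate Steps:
x = 2 (x = -3 + (37 - 1*32) = -3 + (37 - 32) = -3 + 5 = 2)
f(s, t) = -152 (f(s, t) = 2*(2 - 1*78) = 2*(2 - 78) = 2*(-76) = -152)
-22602/(-6592) + f(-112, 94)/1330 = -22602/(-6592) - 152/1330 = -22602*(-1/6592) - 152*1/1330 = 11301/3296 - 4/35 = 382351/115360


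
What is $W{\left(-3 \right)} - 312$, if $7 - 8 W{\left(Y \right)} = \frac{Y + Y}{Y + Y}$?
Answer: $- \frac{1245}{4} \approx -311.25$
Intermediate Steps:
$W{\left(Y \right)} = \frac{3}{4}$ ($W{\left(Y \right)} = \frac{7}{8} - \frac{\left(Y + Y\right) \frac{1}{Y + Y}}{8} = \frac{7}{8} - \frac{2 Y \frac{1}{2 Y}}{8} = \frac{7}{8} - \frac{1}{8} = \frac{3}{4}$)
$W{\left(-3 \right)} - 312 = \frac{3}{4} - 312 = - \frac{1245}{4}$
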